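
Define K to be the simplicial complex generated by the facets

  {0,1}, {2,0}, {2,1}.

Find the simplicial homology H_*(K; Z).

Take the total order 0 < 1 < 2 on the vertex set. Then K (dimension 1) consists of the simplices:

  0-simplices (3): [0], [1], [2]
  1-simplices (3): [0,1], [0,2], [1,2]

giving chain groups C_0 ≅ Z^3, C_1 ≅ Z^3.

∂_1: C_1 → C_0 sends each edge [p,q] (with p < q) to q − p. For instance
  ∂[0,2] = [2] − [0].
As a 3×3 matrix over Z this has rank 2, with invariant factors (1,1).

Now H_k = ker ∂_k / im ∂_{k+1}, so:

  H_0: rank C_0 − rank ∂_1 = 3 − 2 = 1, and the invariant factors of ∂_1 are all 1, so H_0 = Z.
  H_1: rank ker ∂_1 − rank ∂_2 = (3 − 2) − 0 = 1, and there is no ∂_2, so H_1 = Z.

(K is a triangulation of the circle S^1.)

H_0 ≅ Z,  H_1 ≅ Z.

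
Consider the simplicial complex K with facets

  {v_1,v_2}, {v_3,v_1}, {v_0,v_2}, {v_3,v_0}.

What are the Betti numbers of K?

Take the total order v_0 < v_1 < v_2 < v_3 on the vertex set. Then K (dimension 1) consists of the simplices:

  0-simplices (4): [v_0], [v_1], [v_2], [v_3]
  1-simplices (4): [v_0,v_2], [v_0,v_3], [v_1,v_2], [v_1,v_3]

Hence C_0 ≅ Z^4, C_1 ≅ Z^4.

Boundary ∂_1: C_1 → C_0 maps an edge to its endpoints' difference, ∂[p,q] = q − p. For instance
  ∂[v_0,v_3] = [v_3] − [v_0].
This gives a 4×4 integer matrix of rank 3; reducing to Smith normal form yields diagonal entries (1,1,1).

Now H_k = ker ∂_k / im ∂_{k+1}, so:

  H_0: rank C_0 − rank ∂_1 = 4 − 3 = 1, and the invariant factors of ∂_1 are all 1, so H_0 = Z.
  H_1: rank ker ∂_1 − rank ∂_2 = (4 − 3) − 0 = 1, and there is no ∂_2, so H_1 = Z.

Hence the Betti numbers are b_0 = 1, b_1 = 1.

b_0 = 1, b_1 = 1.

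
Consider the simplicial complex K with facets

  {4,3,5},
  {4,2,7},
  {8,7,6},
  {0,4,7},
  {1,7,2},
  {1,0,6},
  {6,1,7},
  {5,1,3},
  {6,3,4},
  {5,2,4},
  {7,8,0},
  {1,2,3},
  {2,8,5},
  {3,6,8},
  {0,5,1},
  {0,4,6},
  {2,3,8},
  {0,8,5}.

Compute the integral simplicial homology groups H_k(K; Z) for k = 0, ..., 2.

H_0 ≅ Z,  H_1 ≅ Z ⊕ Z/2,  H_2 = 0.

Fix the vertex order 0 < 1 < 2 < 3 < 4 < 5 < 6 < 7 < 8 and write every simplex with vertices in increasing order. Then dim K = 2 and the simplices of K are:

  0-simplices (9): [0], [1], [2], [3], [4], [5], [6], [7], [8]
  1-simplices (27): (27 of them)
  2-simplices (18): [0,1,5], [0,1,6], [0,4,6], [0,4,7], [0,5,8], [0,7,8], [1,2,3], [1,2,7], [1,3,5], [1,6,7], [2,3,8], [2,4,5], [2,4,7], [2,5,8], [3,4,5], [3,4,6], [3,6,8], [6,7,8]

so the chain groups are C_0 ≅ Z^9, C_1 ≅ Z^27, C_2 ≅ Z^18.

Boundary ∂_1: C_1 → C_0 maps an edge to its endpoints' difference, ∂[p,q] = q − p.
The 9×27 boundary matrix has rank 8 and Smith normal form diag(1,1,1,1,1,1,1,1).

∂_2: C_2 → C_1 sends each 2-simplex [p,q,r] to [q,r] − [p,r] + [p,q]. For instance
  ∂[3,4,5] = [4,5] − [3,5] + [3,4],
  ∂[3,4,6] = [4,6] − [3,6] + [3,4].
The resulting 27×18 matrix has rank 18, and its Smith normal form has invariant factors (1,1,1,1,1,1,1,1,1,1,1,1,1,1,1,1,1,2).

Reading off H_k = ker ∂_k / im ∂_{k+1}:

  H_0: rank C_0 − rank ∂_1 = 9 − 8 = 1, and the invariant factors of ∂_1 are all 1, so H_0 = Z.
  H_1: rank ker ∂_1 − rank ∂_2 = (27 − 8) − 18 = 1, and ∂_2 has invariant factor 2 > 1, so H_1 = Z ⊕ Z/2.
  H_2: rank ker ∂_2 − rank ∂_3 = (18 − 18) − 0 = 0, and there is no ∂_3, so H_2 = 0.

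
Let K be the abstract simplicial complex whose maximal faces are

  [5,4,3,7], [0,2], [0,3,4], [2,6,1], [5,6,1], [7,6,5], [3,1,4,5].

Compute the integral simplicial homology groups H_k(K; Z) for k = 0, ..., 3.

H_0 ≅ Z,  H_1 ≅ Z,  H_2 = 0,  H_3 = 0.

K has 8 vertices, 17 edges, 11 triangles, 2 3-simplices.
rank ∂_0 = 0, rank ∂_1 = 7 ⇒ b_0 = 8 − 0 − 7 = 1; all invariant factors of ∂_1 are 1 so no torsion. So H_0 = Z.
rank ∂_1 = 7, rank ∂_2 = 9 ⇒ b_1 = 17 − 7 − 9 = 1; all invariant factors of ∂_2 are 1 so no torsion. So H_1 = Z.
rank ∂_2 = 9, rank ∂_3 = 2 ⇒ b_2 = 11 − 9 − 2 = 0; all invariant factors of ∂_3 are 1 so no torsion. So H_2 = 0.
rank ∂_3 = 2, rank ∂_4 = 0 ⇒ b_3 = 2 − 2 − 0 = 0. So H_3 = 0.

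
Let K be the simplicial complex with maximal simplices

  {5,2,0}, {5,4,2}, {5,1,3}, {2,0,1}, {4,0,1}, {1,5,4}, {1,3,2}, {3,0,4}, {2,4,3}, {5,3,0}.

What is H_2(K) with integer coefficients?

H_2 ≅ 0.

Order the vertices as 0 < 1 < 2 < 3 < 4 < 5. Listing each simplex with vertices in this order, K has dimension 2 with simplices:

  0-simplices (6): [0], [1], [2], [3], [4], [5]
  1-simplices (15): [0,1], [0,2], [0,3], [0,4], [0,5], [1,2], [1,3], [1,4], [1,5], [2,3], [2,4], [2,5], [3,4], [3,5], [4,5]
  2-simplices (10): [0,1,2], [0,1,4], [0,2,5], [0,3,4], [0,3,5], [1,2,3], [1,3,5], [1,4,5], [2,3,4], [2,4,5]

Hence C_0 ≅ Z^6, C_1 ≅ Z^15, C_2 ≅ Z^10.

The boundary map ∂_1: C_1 → C_0 is given by ∂[p,q] = [q] − [p]. For instance
  ∂[0,4] = [4] − [0].
This gives a 6×15 integer matrix of rank 5; reducing to Smith normal form yields diagonal entries (1,1,1,1,1).

Boundary ∂_2: C_2 → C_1 acts by ∂[p,q,r] = [q,r] − [p,r] + [p,q]. For instance
  ∂[0,3,5] = [3,5] − [0,5] + [0,3],
  ∂[0,1,2] = [1,2] − [0,2] + [0,1].
This gives a 15×10 integer matrix of rank 10; reducing to Smith normal form yields diagonal entries (1,1,1,1,1,1,1,1,1,2).

Computing H_k = (kernel of ∂_k) / (image of ∂_{k+1}):

  H_2: rank ker ∂_2 − rank ∂_3 = (10 − 10) − 0 = 0, and there is no ∂_3, so H_2 ≅ 0.

(K is a triangulation of the real projective plane RP^2.)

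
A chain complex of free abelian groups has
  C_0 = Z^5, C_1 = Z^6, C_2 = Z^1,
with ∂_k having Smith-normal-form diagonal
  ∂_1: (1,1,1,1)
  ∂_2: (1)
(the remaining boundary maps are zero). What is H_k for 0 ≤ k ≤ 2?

H_0: b_0 = 5 − 0 − 4 = 1; torsion from ∂_1 factors > 1: none. So H_0 ≅ Z.
H_1: b_1 = 6 − 4 − 1 = 1; torsion from ∂_2 factors > 1: none. So H_1 ≅ Z.
H_2: b_2 = 1 − 1 − 0 = 0; torsion from ∂_3 factors > 1: none. So H_2 ≅ 0.

H_0 ≅ Z,  H_1 ≅ Z,  H_2 = 0.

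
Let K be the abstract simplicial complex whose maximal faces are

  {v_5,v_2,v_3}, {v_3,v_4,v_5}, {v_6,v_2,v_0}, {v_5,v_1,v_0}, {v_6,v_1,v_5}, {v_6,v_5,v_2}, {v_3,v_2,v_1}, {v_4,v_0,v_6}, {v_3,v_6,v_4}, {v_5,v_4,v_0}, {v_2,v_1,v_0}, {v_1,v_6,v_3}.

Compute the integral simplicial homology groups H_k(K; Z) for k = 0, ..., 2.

K has 7 vertices, 18 edges, 12 triangles.
rank ∂_0 = 0, rank ∂_1 = 6 ⇒ b_0 = 7 − 0 − 6 = 1; all invariant factors of ∂_1 are 1 so no torsion. So H_0 ≅ Z.
rank ∂_1 = 6, rank ∂_2 = 12 ⇒ b_1 = 18 − 6 − 12 = 0; ∂_2 has invariant factor(s) [2] giving torsion. So H_1 ≅ Z/2.
rank ∂_2 = 12, rank ∂_3 = 0 ⇒ b_2 = 12 − 12 − 0 = 0. So H_2 ≅ 0.

H_0 ≅ Z,  H_1 ≅ Z/2,  H_2 = 0.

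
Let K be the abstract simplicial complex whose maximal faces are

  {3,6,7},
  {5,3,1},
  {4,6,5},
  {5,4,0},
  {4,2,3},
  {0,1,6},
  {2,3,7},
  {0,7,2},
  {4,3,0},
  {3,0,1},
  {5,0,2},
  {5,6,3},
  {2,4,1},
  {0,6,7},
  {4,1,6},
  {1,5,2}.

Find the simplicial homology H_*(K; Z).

K has 8 vertices, 24 edges, 16 triangles.
rank ∂_0 = 0, rank ∂_1 = 7 ⇒ b_0 = 8 − 0 − 7 = 1; all invariant factors of ∂_1 are 1 so no torsion. So H_0 ≅ Z.
rank ∂_1 = 7, rank ∂_2 = 15 ⇒ b_1 = 24 − 7 − 15 = 2; all invariant factors of ∂_2 are 1 so no torsion. So H_1 ≅ Z^2.
rank ∂_2 = 15, rank ∂_3 = 0 ⇒ b_2 = 16 − 15 − 0 = 1. So H_2 ≅ Z.

H_0 = Z,  H_1 = Z^2,  H_2 = Z.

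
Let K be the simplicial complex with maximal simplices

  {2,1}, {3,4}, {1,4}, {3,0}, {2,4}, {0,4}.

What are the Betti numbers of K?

Order the vertices as 0 < 1 < 2 < 3 < 4. Listing each simplex with vertices in this order, K has dimension 1 with simplices:

  0-simplices (5): [0], [1], [2], [3], [4]
  1-simplices (6): [0,3], [0,4], [1,2], [1,4], [2,4], [3,4]

giving chain groups C_0 ≅ Z^5, C_1 ≅ Z^6.

∂_1: C_1 → C_0 sends each edge [p,q] (with p < q) to q − p. For instance
  ∂[1,2] = [2] − [1].
This gives a 5×6 integer matrix of rank 4; reducing to Smith normal form yields diagonal entries (1,1,1,1).

From H_k ≅ ker(∂_k) / im(∂_{k+1}) we obtain:

  H_0: rank C_0 − rank ∂_1 = 5 − 4 = 1, and the invariant factors of ∂_1 are all 1, so H_0 = Z.
  H_1: rank ker ∂_1 − rank ∂_2 = (6 − 4) − 0 = 2, and there is no ∂_2, so H_1 = Z^2.

As a check, the Euler characteristic is 5 − 6 = -1, which agrees with 1 − 2 = -1.

Hence the Betti numbers are b_0 = 1, b_1 = 2.

b_0 = 1, b_1 = 2.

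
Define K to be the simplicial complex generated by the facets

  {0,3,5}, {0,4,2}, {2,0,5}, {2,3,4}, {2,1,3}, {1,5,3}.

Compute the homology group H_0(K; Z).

Order the vertices as 0 < 1 < 2 < 3 < 4 < 5. Listing each simplex with vertices in this order, K has dimension 2 with simplices:

  0-simplices (6): [0], [1], [2], [3], [4], [5]
  1-simplices (12): [0,2], [0,3], [0,4], [0,5], [1,2], [1,3], [1,5], [2,3], [2,4], [2,5], [3,4], [3,5]
  2-simplices (6): [0,2,4], [0,2,5], [0,3,5], [1,2,3], [1,3,5], [2,3,4]

giving chain groups C_0 ≅ Z^6, C_1 ≅ Z^12, C_2 ≅ Z^6.

∂_1: C_1 → C_0 is given by ∂[p,q] = [q] − [p]. For instance
  ∂[2,3] = [3] − [2].
This gives a 6×12 integer matrix of rank 5; reducing to Smith normal form yields diagonal entries (1,1,1,1,1).

Boundary ∂_2: C_2 → C_1 maps a triangle to the signed sum of its edges. For instance
  ∂[1,3,5] = [3,5] − [1,5] + [1,3],
  ∂[1,2,3] = [2,3] − [1,3] + [1,2].
The resulting 12×6 matrix has rank 6, and its Smith normal form has invariant factors (1,1,1,1,1,1).

From H_k ≅ ker(∂_k) / im(∂_{k+1}) we obtain:

  H_0: rank C_0 − rank ∂_1 = 6 − 5 = 1, and the invariant factors of ∂_1 are all 1, so H_0 = Z.

(K is a triangulation of the cylinder S^1 x I.)

H_0 = Z.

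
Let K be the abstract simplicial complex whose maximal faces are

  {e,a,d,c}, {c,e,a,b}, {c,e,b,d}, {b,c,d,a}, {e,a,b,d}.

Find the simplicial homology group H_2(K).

H_2 ≅ 0.

We work with the vertex ordering a < b < c < d < e. The simplices of K, each written with vertices in increasing order, are:

  0-simplices (5): a, b, c, d, e
  1-simplices (10): ab, ac, ad, ae, bc, bd, be, cd, ce, de
  2-simplices (10): abc, abd, abe, acd, ace, ade, bcd, bce, bde, cde
  3-simplices (5): abcd, abce, abde, acde, bcde

giving chain groups C_0 ≅ Z^5, C_1 ≅ Z^10, C_2 ≅ Z^10, C_3 ≅ Z^5.

∂_1: C_1 → C_0 maps an edge to its endpoints' difference, ∂[p,q] = q − p. For instance
  ∂ad = d − a.
The 5×10 boundary matrix has rank 4 and Smith normal form diag(1,1,1,1).

∂_2: C_2 → C_1 maps a triangle to the signed sum of its edges. For instance
  ∂ade = de − ae + ad,
  ∂bce = ce − be + bc.
The 10×10 boundary matrix has rank 6 and Smith normal form diag(1,1,1,1,1,1).

The boundary map ∂_3: C_3 → C_2 sends each 3-simplex σ to the alternating sum Σ_i (−1)^i (σ with its i-th vertex removed). For instance
  ∂acde = cde − ade + ace − acd,
  ∂bcde = cde − bde + bce − bcd.
This gives a 10×5 integer matrix of rank 4; reducing to Smith normal form yields diagonal entries (1,1,1,1).

From H_k ≅ ker(∂_k) / im(∂_{k+1}) we obtain:

  H_2: rank ker ∂_2 − rank ∂_3 = (10 − 6) − 4 = 0, and the invariant factors of ∂_3 are all 1, so H_2 = 0.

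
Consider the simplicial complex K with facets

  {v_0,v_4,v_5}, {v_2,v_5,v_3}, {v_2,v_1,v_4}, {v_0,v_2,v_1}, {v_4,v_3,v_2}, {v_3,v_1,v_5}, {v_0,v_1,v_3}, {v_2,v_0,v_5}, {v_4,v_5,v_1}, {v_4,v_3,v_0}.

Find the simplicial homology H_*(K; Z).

Fix the vertex order v_0 < v_1 < v_2 < v_3 < v_4 < v_5 and write every simplex with vertices in increasing order. Then dim K = 2 and the simplices of K are:

  0-simplices (6): [v_0], [v_1], [v_2], [v_3], [v_4], [v_5]
  1-simplices (15): (15 of them)
  2-simplices (10): [v_0,v_1,v_2], [v_0,v_1,v_3], [v_0,v_2,v_5], [v_0,v_3,v_4], [v_0,v_4,v_5], [v_1,v_2,v_4], [v_1,v_3,v_5], [v_1,v_4,v_5], [v_2,v_3,v_4], [v_2,v_3,v_5]

giving chain groups C_0 ≅ Z^6, C_1 ≅ Z^15, C_2 ≅ Z^10.

The boundary map ∂_1: C_1 → C_0 maps an edge to its endpoints' difference, ∂[p,q] = q − p. For instance
  ∂[v_3,v_4] = [v_4] − [v_3].
The resulting 6×15 matrix has rank 5, and its Smith normal form has invariant factors (1,1,1,1,1).

The boundary map ∂_2: C_2 → C_1 acts by ∂[p,q,r] = [q,r] − [p,r] + [p,q]. For instance
  ∂[v_0,v_1,v_3] = [v_1,v_3] − [v_0,v_3] + [v_0,v_1],
  ∂[v_0,v_2,v_5] = [v_2,v_5] − [v_0,v_5] + [v_0,v_2].
As a 15×10 matrix over Z this has rank 10, with invariant factors (1,1,1,1,1,1,1,1,1,2).

From H_k ≅ ker(∂_k) / im(∂_{k+1}) we obtain:

  H_0: rank C_0 − rank ∂_1 = 6 − 5 = 1, and the invariant factors of ∂_1 are all 1, so H_0 = Z.
  H_1: rank ker ∂_1 − rank ∂_2 = (15 − 5) − 10 = 0, and ∂_2 has invariant factor 2 > 1, so H_1 = Z/2.
  H_2: rank ker ∂_2 − rank ∂_3 = (10 − 10) − 0 = 0, and there is no ∂_3, so H_2 = 0.

As a check, the Euler characteristic is 6 − 15 + 10 = 1, which agrees with 1 − 0 + 0 = 1.

H_0 ≅ Z,  H_1 ≅ Z/2,  H_2 = 0.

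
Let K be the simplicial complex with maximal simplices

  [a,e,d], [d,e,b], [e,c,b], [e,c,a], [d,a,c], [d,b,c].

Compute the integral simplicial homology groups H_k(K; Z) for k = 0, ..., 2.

We work with the vertex ordering a < b < c < d < e. The simplices of K, each written with vertices in increasing order, are:

  0-simplices (5): a, b, c, d, e
  1-simplices (9): ac, ad, ae, bc, bd, be, cd, ce, de
  2-simplices (6): acd, ace, ade, bcd, bce, bde

giving chain groups C_0 ≅ Z^5, C_1 ≅ Z^9, C_2 ≅ Z^6.

The boundary map ∂_1: C_1 → C_0 is given by ∂[p,q] = [q] − [p].
The 5×9 boundary matrix has rank 4 and Smith normal form diag(1,1,1,1).

Boundary ∂_2: C_2 → C_1 sends each 2-simplex [p,q,r] to [q,r] − [p,r] + [p,q]. For instance
  ∂ace = ce − ae + ac,
  ∂bde = de − be + bd.
As a 9×6 matrix over Z this has rank 5, with invariant factors (1,1,1,1,1).

From H_k ≅ ker(∂_k) / im(∂_{k+1}) we obtain:

  H_0: rank C_0 − rank ∂_1 = 5 − 4 = 1, and the invariant factors of ∂_1 are all 1, so H_0 ≅ Z.
  H_1: rank ker ∂_1 − rank ∂_2 = (9 − 4) − 5 = 0, and the invariant factors of ∂_2 are all 1, so H_1 ≅ 0.
  H_2: rank ker ∂_2 − rank ∂_3 = (6 − 5) − 0 = 1, and there is no ∂_3, so H_2 ≅ Z.

As a check, the Euler characteristic is 5 − 9 + 6 = 2, which agrees with 1 − 0 + 1 = 2.

H_0 ≅ Z,  H_1 = 0,  H_2 ≅ Z.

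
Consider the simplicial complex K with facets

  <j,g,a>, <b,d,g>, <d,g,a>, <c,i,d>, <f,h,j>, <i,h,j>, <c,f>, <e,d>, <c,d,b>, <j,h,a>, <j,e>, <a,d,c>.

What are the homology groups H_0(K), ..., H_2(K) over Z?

We work with the vertex ordering a < b < c < d < e < f < g < h < i < j. The simplices of K, each written with vertices in increasing order, are:

  0-simplices (10): a, b, c, d, e, f, g, h, i, j
  1-simplices (21): ac, ad, ag, ah, aj, bc, bd, bg, cd, cf, ci, de, dg, di, ej, fh, fj, gj, hi, hj, ij
  2-simplices (9): acd, adg, agj, ahj, bcd, bdg, cdi, fhj, hij

Hence C_0 ≅ Z^10, C_1 ≅ Z^21, C_2 ≅ Z^9.

Boundary ∂_1: C_1 → C_0 maps an edge to its endpoints' difference, ∂[p,q] = q − p.
The resulting 10×21 matrix has rank 9, and its Smith normal form has invariant factors (1,1,1,1,1,1,1,1,1).

Boundary ∂_2: C_2 → C_1 maps a triangle to the signed sum of its edges. For instance
  ∂adg = dg − ag + ad,
  ∂hij = ij − hj + hi.
As a 21×9 matrix over Z this has rank 9, with invariant factors (1,1,1,1,1,1,1,1,1).

Now H_k = ker ∂_k / im ∂_{k+1}, so:

  H_0: rank C_0 − rank ∂_1 = 10 − 9 = 1, and the invariant factors of ∂_1 are all 1, so H_0 = Z.
  H_1: rank ker ∂_1 − rank ∂_2 = (21 − 9) − 9 = 3, and the invariant factors of ∂_2 are all 1, so H_1 = Z^3.
  H_2: rank ker ∂_2 − rank ∂_3 = (9 − 9) − 0 = 0, and there is no ∂_3, so H_2 = 0.

As a check, the Euler characteristic is 10 − 21 + 9 = -2, which agrees with 1 − 3 + 0 = -2.

H_0 ≅ Z,  H_1 ≅ Z^3,  H_2 = 0.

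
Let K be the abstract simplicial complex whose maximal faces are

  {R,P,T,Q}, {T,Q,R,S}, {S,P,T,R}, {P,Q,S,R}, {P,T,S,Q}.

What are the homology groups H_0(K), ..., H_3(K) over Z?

H_0 ≅ Z,  H_1 = 0,  H_2 = 0,  H_3 ≅ Z.

K has 5 vertices, 10 edges, 10 triangles, 5 3-simplices.
rank ∂_0 = 0, rank ∂_1 = 4 ⇒ b_0 = 5 − 0 − 4 = 1; all invariant factors of ∂_1 are 1 so no torsion. So H_0 ≅ Z.
rank ∂_1 = 4, rank ∂_2 = 6 ⇒ b_1 = 10 − 4 − 6 = 0; all invariant factors of ∂_2 are 1 so no torsion. So H_1 ≅ 0.
rank ∂_2 = 6, rank ∂_3 = 4 ⇒ b_2 = 10 − 6 − 4 = 0; all invariant factors of ∂_3 are 1 so no torsion. So H_2 ≅ 0.
rank ∂_3 = 4, rank ∂_4 = 0 ⇒ b_3 = 5 − 4 − 0 = 1. So H_3 ≅ Z.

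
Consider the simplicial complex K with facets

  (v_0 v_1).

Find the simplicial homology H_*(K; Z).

H_0 ≅ Z,  H_1 = 0.

Fix the vertex order v_0 < v_1 and write every simplex with vertices in increasing order. Then dim K = 1 and the simplices of K are:

  0-simplices (2): [v_0], [v_1]
  1-simplices (1): [v_0,v_1]

giving chain groups C_0 ≅ Z^2, C_1 ≅ Z^1.

The boundary map ∂_1: C_1 → C_0 maps an edge to its endpoints' difference, ∂[p,q] = q − p. For instance
  ∂[v_0,v_1] = [v_1] − [v_0].
The resulting 2×1 matrix has rank 1, and its Smith normal form has invariant factors (1).

From H_k ≅ ker(∂_k) / im(∂_{k+1}) we obtain:

  H_0: rank C_0 − rank ∂_1 = 2 − 1 = 1, and the invariant factors of ∂_1 are all 1, so H_0 = Z.
  H_1: rank ker ∂_1 − rank ∂_2 = (1 − 1) − 0 = 0, and there is no ∂_2, so H_1 = 0.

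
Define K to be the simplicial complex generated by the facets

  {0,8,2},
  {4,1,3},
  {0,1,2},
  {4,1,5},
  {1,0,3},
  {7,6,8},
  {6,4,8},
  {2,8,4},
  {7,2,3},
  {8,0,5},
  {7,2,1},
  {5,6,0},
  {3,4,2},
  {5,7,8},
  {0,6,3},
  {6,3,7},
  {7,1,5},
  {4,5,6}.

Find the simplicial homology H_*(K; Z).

H_0 = Z,  H_1 = Z ⊕ Z/2Z,  H_2 = 0.

Take the total order 0 < 1 < 2 < 3 < 4 < 5 < 6 < 7 < 8 on the vertex set. Then K (dimension 2) consists of the simplices:

  0-simplices (9): [0], [1], [2], [3], [4], [5], [6], [7], [8]
  1-simplices (27): (27 of them)
  2-simplices (18): [0,1,2], [0,1,3], [0,2,8], [0,3,6], [0,5,6], [0,5,8], [1,2,7], [1,3,4], [1,4,5], [1,5,7], [2,3,4], [2,3,7], [2,4,8], [3,6,7], [4,5,6], [4,6,8], [5,7,8], [6,7,8]

Hence C_0 ≅ Z^9, C_1 ≅ Z^27, C_2 ≅ Z^18.

∂_1: C_1 → C_0 maps an edge to its endpoints' difference, ∂[p,q] = q − p. For instance
  ∂[6,8] = [8] − [6].
As a 9×27 matrix over Z this has rank 8, with invariant factors (1,1,1,1,1,1,1,1).

Boundary ∂_2: C_2 → C_1 sends each 2-simplex [p,q,r] to [q,r] − [p,r] + [p,q]. For instance
  ∂[4,6,8] = [6,8] − [4,8] + [4,6],
  ∂[0,1,2] = [1,2] − [0,2] + [0,1].
The resulting 27×18 matrix has rank 18, and its Smith normal form has invariant factors (1,1,1,1,1,1,1,1,1,1,1,1,1,1,1,1,1,2).

Now H_k = ker ∂_k / im ∂_{k+1}, so:

  H_0: rank C_0 − rank ∂_1 = 9 − 8 = 1, and the invariant factors of ∂_1 are all 1, so H_0 = Z.
  H_1: rank ker ∂_1 − rank ∂_2 = (27 − 8) − 18 = 1, and ∂_2 has invariant factor 2 > 1, so H_1 = Z ⊕ Z/2Z.
  H_2: rank ker ∂_2 − rank ∂_3 = (18 − 18) − 0 = 0, and there is no ∂_3, so H_2 = 0.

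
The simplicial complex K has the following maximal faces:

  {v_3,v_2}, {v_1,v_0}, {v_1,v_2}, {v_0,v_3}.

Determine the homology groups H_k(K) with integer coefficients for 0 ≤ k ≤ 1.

Take the total order v_0 < v_1 < v_2 < v_3 on the vertex set. Then K (dimension 1) consists of the simplices:

  0-simplices (4): [v_0], [v_1], [v_2], [v_3]
  1-simplices (4): [v_0,v_1], [v_0,v_3], [v_1,v_2], [v_2,v_3]

so the chain groups are C_0 ≅ Z^4, C_1 ≅ Z^4.

∂_1: C_1 → C_0 maps an edge to its endpoints' difference, ∂[p,q] = q − p. For instance
  ∂[v_0,v_1] = [v_1] − [v_0].
As a 4×4 matrix over Z this has rank 3, with invariant factors (1,1,1).

Computing H_k = (kernel of ∂_k) / (image of ∂_{k+1}):

  H_0: rank C_0 − rank ∂_1 = 4 − 3 = 1, and the invariant factors of ∂_1 are all 1, so H_0 = Z.
  H_1: rank ker ∂_1 − rank ∂_2 = (4 − 3) − 0 = 1, and there is no ∂_2, so H_1 = Z.

(K is a triangulation of the circle S^1.)

H_0 ≅ Z,  H_1 ≅ Z.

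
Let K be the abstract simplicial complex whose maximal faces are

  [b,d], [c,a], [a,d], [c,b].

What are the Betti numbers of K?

b_0 = 1, b_1 = 1.

Order the vertices as a < b < c < d. Listing each simplex with vertices in this order, K has dimension 1 with simplices:

  0-simplices (4): a, b, c, d
  1-simplices (4): ac, ad, bc, bd

Hence C_0 ≅ Z^4, C_1 ≅ Z^4.

Boundary ∂_1: C_1 → C_0 sends each edge [p,q] (with p < q) to q − p.
As a 4×4 matrix over Z this has rank 3, with invariant factors (1,1,1).

Now H_k = ker ∂_k / im ∂_{k+1}, so:

  H_0: rank C_0 − rank ∂_1 = 4 − 3 = 1, and the invariant factors of ∂_1 are all 1, so H_0 = Z.
  H_1: rank ker ∂_1 − rank ∂_2 = (4 − 3) − 0 = 1, and there is no ∂_2, so H_1 = Z.

Hence the Betti numbers are b_0 = 1, b_1 = 1.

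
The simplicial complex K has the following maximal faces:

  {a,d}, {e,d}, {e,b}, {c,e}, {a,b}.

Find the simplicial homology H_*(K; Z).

H_0 = Z,  H_1 = Z.

Order the vertices as a < b < c < d < e. Listing each simplex with vertices in this order, K has dimension 1 with simplices:

  0-simplices (5): a, b, c, d, e
  1-simplices (5): ab, ad, be, ce, de

Hence C_0 ≅ Z^5, C_1 ≅ Z^5.

Boundary ∂_1: C_1 → C_0 sends each edge [p,q] (with p < q) to q − p. For instance
  ∂be = e − b.
This gives a 5×5 integer matrix of rank 4; reducing to Smith normal form yields diagonal entries (1,1,1,1).

From H_k ≅ ker(∂_k) / im(∂_{k+1}) we obtain:

  H_0: rank C_0 − rank ∂_1 = 5 − 4 = 1, and the invariant factors of ∂_1 are all 1, so H_0 ≅ Z.
  H_1: rank ker ∂_1 − rank ∂_2 = (5 − 4) − 0 = 1, and there is no ∂_2, so H_1 ≅ Z.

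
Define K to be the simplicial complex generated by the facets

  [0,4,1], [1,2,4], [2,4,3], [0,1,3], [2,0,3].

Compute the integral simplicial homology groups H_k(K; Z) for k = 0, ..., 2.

Order the vertices as 0 < 1 < 2 < 3 < 4. Listing each simplex with vertices in this order, K has dimension 2 with simplices:

  0-simplices (5): [0], [1], [2], [3], [4]
  1-simplices (10): [0,1], [0,2], [0,3], [0,4], [1,2], [1,3], [1,4], [2,3], [2,4], [3,4]
  2-simplices (5): [0,1,3], [0,1,4], [0,2,3], [1,2,4], [2,3,4]

so the chain groups are C_0 ≅ Z^5, C_1 ≅ Z^10, C_2 ≅ Z^5.

Boundary ∂_1: C_1 → C_0 maps an edge to its endpoints' difference, ∂[p,q] = q − p.
The resulting 5×10 matrix has rank 4, and its Smith normal form has invariant factors (1,1,1,1).

∂_2: C_2 → C_1 acts by ∂[p,q,r] = [q,r] − [p,r] + [p,q]. For instance
  ∂[2,3,4] = [3,4] − [2,4] + [2,3],
  ∂[0,2,3] = [2,3] − [0,3] + [0,2].
This gives a 10×5 integer matrix of rank 5; reducing to Smith normal form yields diagonal entries (1,1,1,1,1).

Reading off H_k = ker ∂_k / im ∂_{k+1}:

  H_0: rank C_0 − rank ∂_1 = 5 − 4 = 1, and the invariant factors of ∂_1 are all 1, so H_0 ≅ Z.
  H_1: rank ker ∂_1 − rank ∂_2 = (10 − 4) − 5 = 1, and the invariant factors of ∂_2 are all 1, so H_1 ≅ Z.
  H_2: rank ker ∂_2 − rank ∂_3 = (5 − 5) − 0 = 0, and there is no ∂_3, so H_2 ≅ 0.

As a check, the Euler characteristic is 5 − 10 + 5 = 0, which agrees with 1 − 1 + 0 = 0.

H_0 ≅ Z,  H_1 ≅ Z,  H_2 = 0.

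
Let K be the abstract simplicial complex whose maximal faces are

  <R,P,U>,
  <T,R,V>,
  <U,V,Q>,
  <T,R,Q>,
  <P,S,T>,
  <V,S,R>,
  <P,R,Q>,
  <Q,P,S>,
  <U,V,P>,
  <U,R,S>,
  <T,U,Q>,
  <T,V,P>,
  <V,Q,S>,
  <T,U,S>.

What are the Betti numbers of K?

b_0 = 1, b_1 = 2, b_2 = 1.

Order the vertices as P < Q < R < S < T < U < V. Listing each simplex with vertices in this order, K has dimension 2 with simplices:

  0-simplices (7): P, Q, R, S, T, U, V
  1-simplices (21): PQ, PR, PS, PT, PU, PV, QR, QS, QT, QU, QV, RS, RT, RU, RV, ST, SU, SV, TU, TV, UV
  2-simplices (14): PQR, PQS, PRU, PST, PTV, PUV, QRT, QSV, QTU, QUV, RSU, RSV, RTV, STU

so the chain groups are C_0 ≅ Z^7, C_1 ≅ Z^21, C_2 ≅ Z^14.

The boundary map ∂_1: C_1 → C_0 sends each edge [p,q] (with p < q) to q − p. For instance
  ∂TV = V − T.
This gives a 7×21 integer matrix of rank 6; reducing to Smith normal form yields diagonal entries (1,1,1,1,1,1).

The boundary map ∂_2: C_2 → C_1 acts by ∂[p,q,r] = [q,r] − [p,r] + [p,q]. For instance
  ∂RSV = SV − RV + RS,
  ∂PST = ST − PT + PS.
This gives a 21×14 integer matrix of rank 13; reducing to Smith normal form yields diagonal entries (1,1,1,1,1,1,1,1,1,1,1,1,1).

Now H_k = ker ∂_k / im ∂_{k+1}, so:

  H_0: rank C_0 − rank ∂_1 = 7 − 6 = 1, and the invariant factors of ∂_1 are all 1, so H_0 = Z.
  H_1: rank ker ∂_1 − rank ∂_2 = (21 − 6) − 13 = 2, and the invariant factors of ∂_2 are all 1, so H_1 = Z^2.
  H_2: rank ker ∂_2 − rank ∂_3 = (14 − 13) − 0 = 1, and there is no ∂_3, so H_2 = Z.

As a check, the Euler characteristic is 7 − 21 + 14 = 0, which agrees with 1 − 2 + 1 = 0.
(K is a triangulation of the torus T^2.)

Hence the Betti numbers are b_0 = 1, b_1 = 2, b_2 = 1.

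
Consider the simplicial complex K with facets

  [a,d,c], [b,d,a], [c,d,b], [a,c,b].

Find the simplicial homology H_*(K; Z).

H_0 ≅ Z,  H_1 = 0,  H_2 ≅ Z.

We work with the vertex ordering a < b < c < d. The simplices of K, each written with vertices in increasing order, are:

  0-simplices (4): a, b, c, d
  1-simplices (6): ab, ac, ad, bc, bd, cd
  2-simplices (4): abc, abd, acd, bcd

so the chain groups are C_0 ≅ Z^4, C_1 ≅ Z^6, C_2 ≅ Z^4.

The boundary map ∂_1: C_1 → C_0 maps an edge to its endpoints' difference, ∂[p,q] = q − p. For instance
  ∂ac = c − a.
As a 4×6 matrix over Z this has rank 3, with invariant factors (1,1,1).

Boundary ∂_2: C_2 → C_1 maps a triangle to the signed sum of its edges. For instance
  ∂abc = bc − ac + ab,
  ∂bcd = cd − bd + bc.
The 6×4 boundary matrix has rank 3 and Smith normal form diag(1,1,1).

From H_k ≅ ker(∂_k) / im(∂_{k+1}) we obtain:

  H_0: rank C_0 − rank ∂_1 = 4 − 3 = 1, and the invariant factors of ∂_1 are all 1, so H_0 ≅ Z.
  H_1: rank ker ∂_1 − rank ∂_2 = (6 − 3) − 3 = 0, and the invariant factors of ∂_2 are all 1, so H_1 ≅ 0.
  H_2: rank ker ∂_2 − rank ∂_3 = (4 − 3) − 0 = 1, and there is no ∂_3, so H_2 ≅ Z.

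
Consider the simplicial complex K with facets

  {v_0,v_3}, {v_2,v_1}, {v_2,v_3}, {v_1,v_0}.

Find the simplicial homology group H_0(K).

H_0 ≅ Z.

Order the vertices as v_0 < v_1 < v_2 < v_3. Listing each simplex with vertices in this order, K has dimension 1 with simplices:

  0-simplices (4): [v_0], [v_1], [v_2], [v_3]
  1-simplices (4): [v_0,v_1], [v_0,v_3], [v_1,v_2], [v_2,v_3]

Hence C_0 ≅ Z^4, C_1 ≅ Z^4.

The boundary map ∂_1: C_1 → C_0 maps an edge to its endpoints' difference, ∂[p,q] = q − p.
The resulting 4×4 matrix has rank 3, and its Smith normal form has invariant factors (1,1,1).

Now H_k = ker ∂_k / im ∂_{k+1}, so:

  H_0: rank C_0 − rank ∂_1 = 4 − 3 = 1, and the invariant factors of ∂_1 are all 1, so H_0 = Z.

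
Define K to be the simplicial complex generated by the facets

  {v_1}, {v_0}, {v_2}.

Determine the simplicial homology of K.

Fix the vertex order v_0 < v_1 < v_2 and write every simplex with vertices in increasing order. Then dim K = 0 and the simplices of K are:

  0-simplices (3): [v_0], [v_1], [v_2]

Hence C_0 ≅ Z^3.

Computing H_k = (kernel of ∂_k) / (image of ∂_{k+1}):

  H_0: rank C_0 − rank ∂_1 = 3 − 0 = 3, and there is no ∂_1, so H_0 ≅ Z^3.

(K is a triangulation of a set of 3 points.)

H_0 = Z^3.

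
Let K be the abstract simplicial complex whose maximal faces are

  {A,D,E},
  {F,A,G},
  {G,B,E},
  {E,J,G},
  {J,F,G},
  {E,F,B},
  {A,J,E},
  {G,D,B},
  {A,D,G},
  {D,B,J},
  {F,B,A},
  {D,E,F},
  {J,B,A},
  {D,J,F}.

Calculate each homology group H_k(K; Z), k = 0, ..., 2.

H_0 = Z,  H_1 = Z^2,  H_2 = Z.

We work with the vertex ordering A < B < D < E < F < G < J. The simplices of K, each written with vertices in increasing order, are:

  0-simplices (7): A, B, D, E, F, G, J
  1-simplices (21): AB, AD, AE, AF, AG, AJ, BD, BE, BF, BG, BJ, DE, DF, DG, DJ, EF, EG, EJ, FG, FJ, GJ
  2-simplices (14): ABF, ABJ, ADE, ADG, AEJ, AFG, BDG, BDJ, BEF, BEG, DEF, DFJ, EGJ, FGJ

Hence C_0 ≅ Z^7, C_1 ≅ Z^21, C_2 ≅ Z^14.

∂_1: C_1 → C_0 is given by ∂[p,q] = [q] − [p]. For instance
  ∂FG = G − F.
As a 7×21 matrix over Z this has rank 6, with invariant factors (1,1,1,1,1,1).

∂_2: C_2 → C_1 acts by ∂[p,q,r] = [q,r] − [p,r] + [p,q]. For instance
  ∂BDJ = DJ − BJ + BD,
  ∂DEF = EF − DF + DE.
This gives a 21×14 integer matrix of rank 13; reducing to Smith normal form yields diagonal entries (1,1,1,1,1,1,1,1,1,1,1,1,1).

Reading off H_k = ker ∂_k / im ∂_{k+1}:

  H_0: rank C_0 − rank ∂_1 = 7 − 6 = 1, and the invariant factors of ∂_1 are all 1, so H_0 ≅ Z.
  H_1: rank ker ∂_1 − rank ∂_2 = (21 − 6) − 13 = 2, and the invariant factors of ∂_2 are all 1, so H_1 ≅ Z^2.
  H_2: rank ker ∂_2 − rank ∂_3 = (14 − 13) − 0 = 1, and there is no ∂_3, so H_2 ≅ Z.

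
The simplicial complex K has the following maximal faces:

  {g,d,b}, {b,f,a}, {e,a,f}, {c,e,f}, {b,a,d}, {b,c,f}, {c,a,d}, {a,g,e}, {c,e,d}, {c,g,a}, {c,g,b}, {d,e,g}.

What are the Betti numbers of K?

b_0 = 1, b_1 = 0, b_2 = 0.

Take the total order a < b < c < d < e < f < g on the vertex set. Then K (dimension 2) consists of the simplices:

  0-simplices (7): a, b, c, d, e, f, g
  1-simplices (18): ab, ac, ad, ae, af, ag, bc, bd, bf, bg, cd, ce, cf, cg, de, dg, ef, eg
  2-simplices (12): abd, abf, acd, acg, aef, aeg, bcf, bcg, bdg, cde, cef, deg

giving chain groups C_0 ≅ Z^7, C_1 ≅ Z^18, C_2 ≅ Z^12.

Boundary ∂_1: C_1 → C_0 sends each edge [p,q] (with p < q) to q − p. For instance
  ∂bc = c − b.
This gives a 7×18 integer matrix of rank 6; reducing to Smith normal form yields diagonal entries (1,1,1,1,1,1).

Boundary ∂_2: C_2 → C_1 maps a triangle to the signed sum of its edges. For instance
  ∂bcg = cg − bg + bc,
  ∂acg = cg − ag + ac.
The resulting 18×12 matrix has rank 12, and its Smith normal form has invariant factors (1,1,1,1,1,1,1,1,1,1,1,2).

From H_k ≅ ker(∂_k) / im(∂_{k+1}) we obtain:

  H_0: rank C_0 − rank ∂_1 = 7 − 6 = 1, and the invariant factors of ∂_1 are all 1, so H_0 ≅ Z.
  H_1: rank ker ∂_1 − rank ∂_2 = (18 − 6) − 12 = 0, and ∂_2 has invariant factor 2 > 1, so H_1 ≅ Z/2.
  H_2: rank ker ∂_2 − rank ∂_3 = (12 − 12) − 0 = 0, and there is no ∂_3, so H_2 ≅ 0.

(K is a triangulation of the real projective plane RP^2.)

Hence the Betti numbers are b_0 = 1, b_1 = 0, b_2 = 0.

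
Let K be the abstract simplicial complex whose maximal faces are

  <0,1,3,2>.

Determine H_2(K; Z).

H_2 ≅ 0.

Take the total order 0 < 1 < 2 < 3 on the vertex set. Then K (dimension 3) consists of the simplices:

  0-simplices (4): [0], [1], [2], [3]
  1-simplices (6): [0,1], [0,2], [0,3], [1,2], [1,3], [2,3]
  2-simplices (4): [0,1,2], [0,1,3], [0,2,3], [1,2,3]
  3-simplices (1): [0,1,2,3]

Hence C_0 ≅ Z^4, C_1 ≅ Z^6, C_2 ≅ Z^4, C_3 ≅ Z^1.

Boundary ∂_1: C_1 → C_0 sends each edge [p,q] (with p < q) to q − p. For instance
  ∂[1,2] = [2] − [1].
The resulting 4×6 matrix has rank 3, and its Smith normal form has invariant factors (1,1,1).

Boundary ∂_2: C_2 → C_1 sends each 2-simplex [p,q,r] to [q,r] − [p,r] + [p,q]. For instance
  ∂[0,1,3] = [1,3] − [0,3] + [0,1],
  ∂[0,2,3] = [2,3] − [0,3] + [0,2].
As a 6×4 matrix over Z this has rank 3, with invariant factors (1,1,1).

Boundary ∂_3: C_3 → C_2 sends each 3-simplex σ to the alternating sum Σ_i (−1)^i (σ with its i-th vertex removed). For instance
  ∂[0,1,2,3] = [1,2,3] − [0,2,3] + [0,1,3] − [0,1,2].
This gives a 4×1 integer matrix of rank 1; reducing to Smith normal form yields diagonal entries (1).

Computing H_k = (kernel of ∂_k) / (image of ∂_{k+1}):

  H_2: rank ker ∂_2 − rank ∂_3 = (4 − 3) − 1 = 0, and the invariant factors of ∂_3 are all 1, so H_2 = 0.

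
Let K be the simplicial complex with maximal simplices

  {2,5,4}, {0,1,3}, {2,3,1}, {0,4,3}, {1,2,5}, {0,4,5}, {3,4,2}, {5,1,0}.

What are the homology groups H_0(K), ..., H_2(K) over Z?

Order the vertices as 0 < 1 < 2 < 3 < 4 < 5. Listing each simplex with vertices in this order, K has dimension 2 with simplices:

  0-simplices (6): [0], [1], [2], [3], [4], [5]
  1-simplices (12): [0,1], [0,3], [0,4], [0,5], [1,2], [1,3], [1,5], [2,3], [2,4], [2,5], [3,4], [4,5]
  2-simplices (8): [0,1,3], [0,1,5], [0,3,4], [0,4,5], [1,2,3], [1,2,5], [2,3,4], [2,4,5]

giving chain groups C_0 ≅ Z^6, C_1 ≅ Z^12, C_2 ≅ Z^8.

Boundary ∂_1: C_1 → C_0 sends each edge [p,q] (with p < q) to q − p. For instance
  ∂[2,4] = [4] − [2].
As a 6×12 matrix over Z this has rank 5, with invariant factors (1,1,1,1,1).

∂_2: C_2 → C_1 acts by ∂[p,q,r] = [q,r] − [p,r] + [p,q]. For instance
  ∂[0,1,3] = [1,3] − [0,3] + [0,1],
  ∂[2,4,5] = [4,5] − [2,5] + [2,4].
As a 12×8 matrix over Z this has rank 7, with invariant factors (1,1,1,1,1,1,1).

From H_k ≅ ker(∂_k) / im(∂_{k+1}) we obtain:

  H_0: rank C_0 − rank ∂_1 = 6 − 5 = 1, and the invariant factors of ∂_1 are all 1, so H_0 = Z.
  H_1: rank ker ∂_1 − rank ∂_2 = (12 − 5) − 7 = 0, and the invariant factors of ∂_2 are all 1, so H_1 = 0.
  H_2: rank ker ∂_2 − rank ∂_3 = (8 − 7) − 0 = 1, and there is no ∂_3, so H_2 = Z.

H_0 = Z,  H_1 = 0,  H_2 = Z.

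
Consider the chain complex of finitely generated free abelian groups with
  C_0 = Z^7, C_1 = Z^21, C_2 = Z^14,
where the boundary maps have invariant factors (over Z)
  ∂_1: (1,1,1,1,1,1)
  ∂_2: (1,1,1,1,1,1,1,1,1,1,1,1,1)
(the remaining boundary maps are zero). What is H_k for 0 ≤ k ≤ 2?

H_0: b_0 = 7 − 0 − 6 = 1; torsion from ∂_1 factors > 1: none. So H_0 ≅ Z.
H_1: b_1 = 21 − 6 − 13 = 2; torsion from ∂_2 factors > 1: none. So H_1 ≅ Z^2.
H_2: b_2 = 14 − 13 − 0 = 1; torsion from ∂_3 factors > 1: none. So H_2 ≅ Z.

H_0 ≅ Z,  H_1 ≅ Z^2,  H_2 ≅ Z.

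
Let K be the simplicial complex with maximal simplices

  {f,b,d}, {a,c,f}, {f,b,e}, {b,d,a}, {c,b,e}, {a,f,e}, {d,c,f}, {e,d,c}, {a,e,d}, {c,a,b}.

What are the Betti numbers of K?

b_0 = 1, b_1 = 0, b_2 = 0.

K has 6 vertices, 15 edges, 10 triangles.
rank ∂_0 = 0, rank ∂_1 = 5 ⇒ b_0 = 6 − 0 − 5 = 1; all invariant factors of ∂_1 are 1 so no torsion. So H_0 = Z.
rank ∂_1 = 5, rank ∂_2 = 10 ⇒ b_1 = 15 − 5 − 10 = 0; ∂_2 has invariant factor(s) [2] giving torsion. So H_1 = Z/2.
rank ∂_2 = 10, rank ∂_3 = 0 ⇒ b_2 = 10 − 10 − 0 = 0. So H_2 = 0.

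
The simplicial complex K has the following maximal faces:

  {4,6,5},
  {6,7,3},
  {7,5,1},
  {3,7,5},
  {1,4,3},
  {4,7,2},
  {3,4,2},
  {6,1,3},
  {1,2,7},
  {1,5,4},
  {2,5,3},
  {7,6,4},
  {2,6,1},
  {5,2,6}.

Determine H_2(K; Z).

K has 7 vertices, 21 edges, 14 triangles.
rank ∂_2 = 13, rank ∂_3 = 0 ⇒ b_2 = 14 − 13 − 0 = 1. So H_2 = Z.

H_2 = Z.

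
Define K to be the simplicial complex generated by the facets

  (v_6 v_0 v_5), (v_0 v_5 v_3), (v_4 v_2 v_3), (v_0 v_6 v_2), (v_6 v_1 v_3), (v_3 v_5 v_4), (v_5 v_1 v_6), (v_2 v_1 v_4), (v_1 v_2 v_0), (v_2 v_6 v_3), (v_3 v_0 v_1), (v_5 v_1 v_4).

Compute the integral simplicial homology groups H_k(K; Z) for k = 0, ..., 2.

Fix the vertex order v_0 < v_1 < v_2 < v_3 < v_4 < v_5 < v_6 and write every simplex with vertices in increasing order. Then dim K = 2 and the simplices of K are:

  0-simplices (7): [v_0], [v_1], [v_2], [v_3], [v_4], [v_5], [v_6]
  1-simplices (18): (18 of them)
  2-simplices (12): (12 of them)

so the chain groups are C_0 ≅ Z^7, C_1 ≅ Z^18, C_2 ≅ Z^12.

The boundary map ∂_1: C_1 → C_0 is given by ∂[p,q] = [q] − [p]. For instance
  ∂[v_0,v_2] = [v_2] − [v_0].
This gives a 7×18 integer matrix of rank 6; reducing to Smith normal form yields diagonal entries (1,1,1,1,1,1).

Boundary ∂_2: C_2 → C_1 acts by ∂[p,q,r] = [q,r] − [p,r] + [p,q]. For instance
  ∂[v_2,v_3,v_6] = [v_3,v_6] − [v_2,v_6] + [v_2,v_3],
  ∂[v_0,v_1,v_2] = [v_1,v_2] − [v_0,v_2] + [v_0,v_1].
The resulting 18×12 matrix has rank 12, and its Smith normal form has invariant factors (1,1,1,1,1,1,1,1,1,1,1,2).

From H_k ≅ ker(∂_k) / im(∂_{k+1}) we obtain:

  H_0: rank C_0 − rank ∂_1 = 7 − 6 = 1, and the invariant factors of ∂_1 are all 1, so H_0 = Z.
  H_1: rank ker ∂_1 − rank ∂_2 = (18 − 6) − 12 = 0, and ∂_2 has invariant factor 2 > 1, so H_1 = Z/2.
  H_2: rank ker ∂_2 − rank ∂_3 = (12 − 12) − 0 = 0, and there is no ∂_3, so H_2 = 0.

H_0 ≅ Z,  H_1 ≅ Z/2,  H_2 = 0.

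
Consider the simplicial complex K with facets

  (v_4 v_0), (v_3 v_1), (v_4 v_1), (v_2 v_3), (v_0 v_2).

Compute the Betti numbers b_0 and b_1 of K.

b_0 = 1, b_1 = 1.

Order the vertices as v_0 < v_1 < v_2 < v_3 < v_4. Listing each simplex with vertices in this order, K has dimension 1 with simplices:

  0-simplices (5): [v_0], [v_1], [v_2], [v_3], [v_4]
  1-simplices (5): [v_0,v_2], [v_0,v_4], [v_1,v_3], [v_1,v_4], [v_2,v_3]

giving chain groups C_0 ≅ Z^5, C_1 ≅ Z^5.

The boundary map ∂_1: C_1 → C_0 sends each edge [p,q] (with p < q) to q − p. For instance
  ∂[v_1,v_4] = [v_4] − [v_1].
As a 5×5 matrix over Z this has rank 4, with invariant factors (1,1,1,1).

Now H_k = ker ∂_k / im ∂_{k+1}, so:

  H_0: rank C_0 − rank ∂_1 = 5 − 4 = 1, and the invariant factors of ∂_1 are all 1, so H_0 = Z.
  H_1: rank ker ∂_1 − rank ∂_2 = (5 − 4) − 0 = 1, and there is no ∂_2, so H_1 = Z.

(K is a triangulation of the circle S^1.)

Hence the Betti numbers are b_0 = 1, b_1 = 1.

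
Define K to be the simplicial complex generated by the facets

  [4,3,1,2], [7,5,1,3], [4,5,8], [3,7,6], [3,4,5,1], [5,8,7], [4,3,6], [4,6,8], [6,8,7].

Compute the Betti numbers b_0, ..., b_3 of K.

b_0 = 1, b_1 = 0, b_2 = 1, b_3 = 0.

Take the total order 1 < 2 < 3 < 4 < 5 < 6 < 7 < 8 on the vertex set. Then K (dimension 3) consists of the simplices:

  0-simplices (8): [1], [2], [3], [4], [5], [6], [7], [8]
  1-simplices (19): [1,2], [1,3], [1,4], [1,5], [1,7], [2,3], [2,4], [3,4], [3,5], [3,6], [3,7], [4,5], [4,6], [4,8], [5,7], [5,8], [6,7], [6,8], [7,8]
  2-simplices (16): [1,2,3], [1,2,4], [1,3,4], [1,3,5], [1,3,7], [1,4,5], [1,5,7], [2,3,4], [3,4,5], [3,4,6], [3,5,7], [3,6,7], [4,5,8], [4,6,8], [5,7,8], [6,7,8]
  3-simplices (3): [1,2,3,4], [1,3,4,5], [1,3,5,7]

Hence C_0 ≅ Z^8, C_1 ≅ Z^19, C_2 ≅ Z^16, C_3 ≅ Z^3.

Boundary ∂_1: C_1 → C_0 sends each edge [p,q] (with p < q) to q − p.
The resulting 8×19 matrix has rank 7, and its Smith normal form has invariant factors (1,1,1,1,1,1,1).

Boundary ∂_2: C_2 → C_1 acts by ∂[p,q,r] = [q,r] − [p,r] + [p,q]. For instance
  ∂[3,4,6] = [4,6] − [3,6] + [3,4],
  ∂[1,3,7] = [3,7] − [1,7] + [1,3].
As a 19×16 matrix over Z this has rank 12, with invariant factors (1,1,1,1,1,1,1,1,1,1,1,1).

The boundary map ∂_3: C_3 → C_2 sends each 3-simplex σ to the alternating sum Σ_i (−1)^i (σ with its i-th vertex removed). For instance
  ∂[1,3,5,7] = [3,5,7] − [1,5,7] + [1,3,7] − [1,3,5],
  ∂[1,2,3,4] = [2,3,4] − [1,3,4] + [1,2,4] − [1,2,3].
This gives a 16×3 integer matrix of rank 3; reducing to Smith normal form yields diagonal entries (1,1,1).

From H_k ≅ ker(∂_k) / im(∂_{k+1}) we obtain:

  H_0: rank C_0 − rank ∂_1 = 8 − 7 = 1, and the invariant factors of ∂_1 are all 1, so H_0 = Z.
  H_1: rank ker ∂_1 − rank ∂_2 = (19 − 7) − 12 = 0, and the invariant factors of ∂_2 are all 1, so H_1 = 0.
  H_2: rank ker ∂_2 − rank ∂_3 = (16 − 12) − 3 = 1, and the invariant factors of ∂_3 are all 1, so H_2 = Z.
  H_3: rank ker ∂_3 − rank ∂_4 = (3 − 3) − 0 = 0, and there is no ∂_4, so H_3 = 0.

Hence the Betti numbers are b_0 = 1, b_1 = 0, b_2 = 1, b_3 = 0.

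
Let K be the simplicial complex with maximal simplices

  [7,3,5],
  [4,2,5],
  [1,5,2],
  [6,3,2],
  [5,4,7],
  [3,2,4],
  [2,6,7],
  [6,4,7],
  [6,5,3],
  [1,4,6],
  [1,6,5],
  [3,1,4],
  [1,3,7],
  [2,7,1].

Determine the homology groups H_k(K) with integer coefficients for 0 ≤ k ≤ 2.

Fix the vertex order 1 < 2 < 3 < 4 < 5 < 6 < 7 and write every simplex with vertices in increasing order. Then dim K = 2 and the simplices of K are:

  0-simplices (7): [1], [2], [3], [4], [5], [6], [7]
  1-simplices (21): [1,2], [1,3], [1,4], [1,5], [1,6], [1,7], [2,3], [2,4], [2,5], [2,6], [2,7], [3,4], [3,5], [3,6], [3,7], [4,5], [4,6], [4,7], [5,6], [5,7], [6,7]
  2-simplices (14): [1,2,5], [1,2,7], [1,3,4], [1,3,7], [1,4,6], [1,5,6], [2,3,4], [2,3,6], [2,4,5], [2,6,7], [3,5,6], [3,5,7], [4,5,7], [4,6,7]

Hence C_0 ≅ Z^7, C_1 ≅ Z^21, C_2 ≅ Z^14.

∂_1: C_1 → C_0 is given by ∂[p,q] = [q] − [p]. For instance
  ∂[3,6] = [6] − [3].
The resulting 7×21 matrix has rank 6, and its Smith normal form has invariant factors (1,1,1,1,1,1).

∂_2: C_2 → C_1 sends each 2-simplex [p,q,r] to [q,r] − [p,r] + [p,q]. For instance
  ∂[1,3,4] = [3,4] − [1,4] + [1,3],
  ∂[3,5,6] = [5,6] − [3,6] + [3,5].
As a 21×14 matrix over Z this has rank 13, with invariant factors (1,1,1,1,1,1,1,1,1,1,1,1,1).

From H_k ≅ ker(∂_k) / im(∂_{k+1}) we obtain:

  H_0: rank C_0 − rank ∂_1 = 7 − 6 = 1, and the invariant factors of ∂_1 are all 1, so H_0 ≅ Z.
  H_1: rank ker ∂_1 − rank ∂_2 = (21 − 6) − 13 = 2, and the invariant factors of ∂_2 are all 1, so H_1 ≅ Z^2.
  H_2: rank ker ∂_2 − rank ∂_3 = (14 − 13) − 0 = 1, and there is no ∂_3, so H_2 ≅ Z.

H_0 = Z,  H_1 = Z^2,  H_2 = Z.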